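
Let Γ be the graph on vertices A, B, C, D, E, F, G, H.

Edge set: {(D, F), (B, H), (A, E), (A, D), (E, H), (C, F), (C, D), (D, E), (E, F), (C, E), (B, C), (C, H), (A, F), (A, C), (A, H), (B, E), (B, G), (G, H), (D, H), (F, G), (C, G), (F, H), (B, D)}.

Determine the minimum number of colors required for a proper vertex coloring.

A, C, D, E, F, H are mutually adjacent (a clique of size 6), so at least 6 colors are needed.
A valid assignment using 6 colors: A=6, B=4, C=1, D=5, E=3, F=4, G=3, H=2. Each edge has distinct colors on its endpoints.

6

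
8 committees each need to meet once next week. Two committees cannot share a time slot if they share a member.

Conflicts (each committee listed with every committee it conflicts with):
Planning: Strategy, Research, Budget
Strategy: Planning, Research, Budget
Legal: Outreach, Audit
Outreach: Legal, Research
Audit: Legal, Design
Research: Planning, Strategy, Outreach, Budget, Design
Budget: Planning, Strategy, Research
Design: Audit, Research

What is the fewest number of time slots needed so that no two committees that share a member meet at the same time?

Planning, Strategy, Research, Budget pairwise conflict, so at least 4 time slots are needed.
4 time slots suffice: time slot 1 → {Audit, Research}; time slot 2 → {Legal, Budget, Design}; time slot 3 → {Planning, Outreach}; time slot 4 → {Strategy}. No two conflicting committees share a time slot.

4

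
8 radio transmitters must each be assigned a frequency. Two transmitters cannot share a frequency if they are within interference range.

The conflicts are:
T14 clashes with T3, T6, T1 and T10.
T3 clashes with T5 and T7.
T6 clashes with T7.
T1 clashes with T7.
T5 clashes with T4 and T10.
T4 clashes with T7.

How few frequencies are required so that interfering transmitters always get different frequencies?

T14 and T3 conflict, so at least 2 frequencies are needed.
2 frequencies suffice: frequency 1 → {T14, T5, T7}; frequency 2 → {T3, T6, T1, T4, T10}. Every pair that conflicts lands in different frequencies.

2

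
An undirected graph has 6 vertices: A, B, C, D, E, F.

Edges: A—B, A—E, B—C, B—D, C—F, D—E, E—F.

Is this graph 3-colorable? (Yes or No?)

The chromatic number is 3. The cycle F-E-D-B-C-F has odd length 5, so it cannot be 2-colored; at least 3 colors are needed.
3 colors suffice: A=2, B=1, C=2, D=2, E=1, F=3.
That is already a proper 3-coloring.

Yes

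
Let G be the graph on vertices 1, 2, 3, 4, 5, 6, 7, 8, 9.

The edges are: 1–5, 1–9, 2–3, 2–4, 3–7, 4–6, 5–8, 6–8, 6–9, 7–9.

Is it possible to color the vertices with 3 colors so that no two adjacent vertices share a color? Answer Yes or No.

Yes

The chromatic number is 3. The cycle 1-9-6-8-5-1 has odd length 5, so it cannot be 2-colored; at least 3 colors are needed.
3 colors suffice: color red → {1, 2, 6, 7}; color blue → {3, 4, 8, 9}; color green → {5}.
That is already a proper 3-coloring.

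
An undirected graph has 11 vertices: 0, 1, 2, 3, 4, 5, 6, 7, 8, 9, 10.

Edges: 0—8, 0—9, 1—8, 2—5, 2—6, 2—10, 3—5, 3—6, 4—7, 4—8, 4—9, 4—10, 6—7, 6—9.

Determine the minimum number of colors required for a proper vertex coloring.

3

The cycle 4-10-2-6-9-4 has odd length 5, so it cannot be 2-colored; at least 3 colors are needed.
A valid assignment using 3 colors: 0=a, 1=a, 2=b, 3=b, 4=a, 5=a, 6=a, 7=b, 8=b, 9=b, 10=c. No two adjacent vertices share a color.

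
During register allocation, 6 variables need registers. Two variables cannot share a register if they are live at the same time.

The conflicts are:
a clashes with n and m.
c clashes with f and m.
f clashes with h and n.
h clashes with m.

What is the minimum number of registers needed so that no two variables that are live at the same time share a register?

The cycle c-m-a-n-f-c has odd length 5, so it cannot be 2-colored; at least 3 registers are needed.
3 registers suffice: a=2, c=2, f=1, h=2, n=3, m=1. Each listed conflict is separated.

3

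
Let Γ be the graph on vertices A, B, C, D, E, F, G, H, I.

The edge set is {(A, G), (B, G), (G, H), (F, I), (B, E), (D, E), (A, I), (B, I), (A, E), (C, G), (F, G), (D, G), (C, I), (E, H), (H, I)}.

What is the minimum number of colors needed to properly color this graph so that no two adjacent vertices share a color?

A and E are adjacent, so at least 2 colors are needed.
2 colors suffice: color 1 → {E, G, I}; color 2 → {A, B, C, D, F, H}. Every edge joins two different colors.

2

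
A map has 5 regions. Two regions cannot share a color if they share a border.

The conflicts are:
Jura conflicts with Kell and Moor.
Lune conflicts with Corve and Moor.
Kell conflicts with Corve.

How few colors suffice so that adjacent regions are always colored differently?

The cycle Lune-Corve-Kell-Jura-Moor-Lune has odd length 5, so it cannot be 2-colored; at least 3 colors are needed.
3 colors suffice: color 1 → {Kell, Moor}; color 2 → {Jura, Corve}; color 3 → {Lune}. No two conflicting regions share a color.

3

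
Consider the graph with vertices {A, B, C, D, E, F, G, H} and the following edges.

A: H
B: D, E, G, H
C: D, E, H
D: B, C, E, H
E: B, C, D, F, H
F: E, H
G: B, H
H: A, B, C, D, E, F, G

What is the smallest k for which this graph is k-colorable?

4

B, D, E, H are mutually adjacent (a clique of size 4), so at least 4 colors are needed.
4 colors suffice: color 1 → {H}; color 2 → {A, E, G}; color 3 → {B, C, F}; color 4 → {D}. Every edge joins two different colors.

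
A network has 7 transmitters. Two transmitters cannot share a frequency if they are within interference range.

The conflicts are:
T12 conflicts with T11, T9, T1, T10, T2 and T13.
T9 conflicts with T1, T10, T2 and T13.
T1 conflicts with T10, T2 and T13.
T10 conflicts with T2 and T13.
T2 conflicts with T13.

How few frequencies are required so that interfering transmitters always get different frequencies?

T12, T9, T1, T10, T2, T13 are mutually in conflict, so at least 6 frequencies are needed.
Using 6 frequencies: T12=1, T11=2, T9=6, T1=5, T10=2, T2=3, T13=4. Every pair that conflicts lands in different frequencies.

6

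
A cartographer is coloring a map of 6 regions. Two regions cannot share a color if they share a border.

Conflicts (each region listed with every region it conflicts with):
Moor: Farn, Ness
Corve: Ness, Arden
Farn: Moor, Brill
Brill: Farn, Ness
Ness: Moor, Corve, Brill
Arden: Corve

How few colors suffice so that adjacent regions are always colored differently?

Moor and Ness conflict, so at least 2 colors are needed.
2 colors suffice: Moor=2, Corve=2, Farn=1, Brill=2, Ness=1, Arden=1. Each listed conflict is separated.

2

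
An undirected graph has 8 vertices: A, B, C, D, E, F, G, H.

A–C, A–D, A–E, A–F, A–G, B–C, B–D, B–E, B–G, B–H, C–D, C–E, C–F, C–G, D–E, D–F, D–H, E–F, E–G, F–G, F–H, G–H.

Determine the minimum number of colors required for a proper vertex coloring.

5

A, C, E, F, G are mutually adjacent (a clique of size 5), so at least 5 colors are needed.
5 colors suffice: color 1 → {C, H}; color 2 → {D, G}; color 3 → {B, F}; color 4 → {E}; color 5 → {A}. No two adjacent vertices share a color.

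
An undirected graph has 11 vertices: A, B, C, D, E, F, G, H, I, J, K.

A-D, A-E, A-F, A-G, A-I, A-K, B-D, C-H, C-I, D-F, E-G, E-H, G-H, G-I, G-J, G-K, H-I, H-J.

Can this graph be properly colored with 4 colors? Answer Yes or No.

The chromatic number is 3. C, H, I form a triangle, so at least 3 colors are needed.
3 colors suffice: color 1 → {C, D, G}; color 2 → {A, B, H}; color 3 → {E, F, I, J, K}.
Since 4 ≥ 3, a proper 4-coloring certainly exists.

Yes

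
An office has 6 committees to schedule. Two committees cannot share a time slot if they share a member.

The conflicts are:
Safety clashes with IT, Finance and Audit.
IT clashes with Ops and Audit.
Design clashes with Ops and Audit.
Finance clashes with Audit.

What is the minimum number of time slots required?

Safety, IT, Audit all conflict with each other, so at least 3 time slots are needed.
3 time slots suffice: time slot 1 → {Ops, Audit}; time slot 2 → {IT, Design, Finance}; time slot 3 → {Safety}. No two conflicting committees share a time slot.

3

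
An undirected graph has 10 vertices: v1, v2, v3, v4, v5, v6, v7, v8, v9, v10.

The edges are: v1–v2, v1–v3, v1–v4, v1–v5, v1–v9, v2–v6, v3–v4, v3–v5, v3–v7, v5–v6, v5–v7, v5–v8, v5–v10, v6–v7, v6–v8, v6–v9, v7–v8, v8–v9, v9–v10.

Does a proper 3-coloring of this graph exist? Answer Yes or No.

v5, v6, v7, v8 are mutually adjacent (a clique of size 4), so at least 4 colors are needed.
So 3 colors are not enough.

No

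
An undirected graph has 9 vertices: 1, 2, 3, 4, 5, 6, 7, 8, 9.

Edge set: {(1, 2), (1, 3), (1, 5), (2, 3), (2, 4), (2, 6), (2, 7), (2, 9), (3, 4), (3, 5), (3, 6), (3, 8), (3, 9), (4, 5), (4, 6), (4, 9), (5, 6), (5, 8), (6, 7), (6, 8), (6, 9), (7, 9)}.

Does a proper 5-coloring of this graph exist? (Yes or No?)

Yes

The chromatic number is 5. 2, 3, 4, 6, 9 are pairwise adjacent (a clique of size 5), so at least 5 colors are needed.
5 colors suffice: color a → {3, 7}; color b → {1, 6}; color c → {2, 5}; color d → {4, 8}; color e → {9}.
That is already a proper 5-coloring.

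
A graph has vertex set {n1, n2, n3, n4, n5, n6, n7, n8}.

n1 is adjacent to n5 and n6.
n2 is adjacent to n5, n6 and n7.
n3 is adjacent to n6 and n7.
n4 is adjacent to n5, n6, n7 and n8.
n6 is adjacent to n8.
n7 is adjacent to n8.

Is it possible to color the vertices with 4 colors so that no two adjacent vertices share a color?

The chromatic number is 3. n4, n7, n8 form a triangle, so at least 3 colors are needed.
3 colors suffice: color R → {n5, n6, n7}; color B → {n1, n2, n3, n4}; color G → {n8}.
Since 4 ≥ 3, a proper 4-coloring certainly exists.

Yes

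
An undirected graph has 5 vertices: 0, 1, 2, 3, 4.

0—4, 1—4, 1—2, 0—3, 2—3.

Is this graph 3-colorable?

The chromatic number is 3. The cycle 1-4-0-3-2-1 has odd length 5, so it cannot be 2-colored; at least 3 colors are needed.
3 colors suffice: color red → {0, 2}; color blue → {3, 4}; color green → {1}.
That is already a proper 3-coloring.

Yes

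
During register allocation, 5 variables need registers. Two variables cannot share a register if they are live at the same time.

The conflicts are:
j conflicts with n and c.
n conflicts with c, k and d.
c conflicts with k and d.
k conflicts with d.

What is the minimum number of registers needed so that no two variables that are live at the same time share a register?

4

n, c, k, d all conflict with each other, so at least 4 registers are needed.
4 registers suffice: j=3, n=1, c=2, k=3, d=4. Each listed conflict is separated.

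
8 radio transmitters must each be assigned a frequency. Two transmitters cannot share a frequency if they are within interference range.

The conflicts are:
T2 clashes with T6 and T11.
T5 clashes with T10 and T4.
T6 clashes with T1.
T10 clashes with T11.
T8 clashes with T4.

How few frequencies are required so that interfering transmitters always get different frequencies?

2

T10 and T11 conflict, so at least 2 frequencies are needed.
A valid assignment using 2 frequencies: T2=1, T5=2, T6=2, T10=1, T8=2, T1=1, T4=1, T11=2. No two conflicting transmitters share a frequency.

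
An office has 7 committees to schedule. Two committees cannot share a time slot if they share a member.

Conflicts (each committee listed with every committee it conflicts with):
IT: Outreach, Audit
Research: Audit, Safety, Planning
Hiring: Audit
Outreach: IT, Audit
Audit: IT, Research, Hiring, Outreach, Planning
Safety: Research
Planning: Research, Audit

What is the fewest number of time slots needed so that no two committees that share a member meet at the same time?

Research, Audit, Planning pairwise conflict, so at least 3 time slots are needed.
3 time slots suffice: time slot 1 → {Audit, Safety}; time slot 2 → {IT, Research, Hiring}; time slot 3 → {Outreach, Planning}. No two conflicting committees share a time slot.

3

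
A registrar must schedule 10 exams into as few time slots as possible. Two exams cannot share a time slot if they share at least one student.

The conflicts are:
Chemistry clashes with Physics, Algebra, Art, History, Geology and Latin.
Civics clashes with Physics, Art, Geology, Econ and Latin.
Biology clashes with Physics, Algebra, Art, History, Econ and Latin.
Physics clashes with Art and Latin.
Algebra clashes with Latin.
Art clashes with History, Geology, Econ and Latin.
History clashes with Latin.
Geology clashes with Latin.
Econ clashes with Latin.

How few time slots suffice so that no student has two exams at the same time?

4

Chemistry, Art, History, Latin all conflict with each other, so at least 4 time slots are needed.
A valid assignment using 4 time slots: Chemistry=3, Civics=3, Biology=3, Physics=4, Algebra=2, Art=2, History=4, Geology=4, Econ=4, Latin=1. Each listed conflict is separated.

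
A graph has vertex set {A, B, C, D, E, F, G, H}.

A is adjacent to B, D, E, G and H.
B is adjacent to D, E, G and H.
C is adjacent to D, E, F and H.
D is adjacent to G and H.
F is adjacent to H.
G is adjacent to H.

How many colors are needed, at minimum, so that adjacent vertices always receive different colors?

5

A, B, D, G, H form a clique, so at least 5 colors are needed.
One proper 5-coloring: A=4, B=2, C=2, D=3, E=1, F=3, G=5, H=1. Each edge has distinct colors on its endpoints.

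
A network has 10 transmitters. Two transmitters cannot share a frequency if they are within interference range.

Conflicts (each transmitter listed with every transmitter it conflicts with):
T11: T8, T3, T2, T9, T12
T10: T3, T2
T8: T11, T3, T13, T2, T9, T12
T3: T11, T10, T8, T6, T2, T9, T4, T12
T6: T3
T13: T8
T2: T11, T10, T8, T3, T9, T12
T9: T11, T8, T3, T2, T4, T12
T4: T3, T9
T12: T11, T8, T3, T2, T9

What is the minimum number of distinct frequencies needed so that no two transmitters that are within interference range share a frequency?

T11, T8, T3, T2, T9, T12 all conflict with each other, so at least 6 frequencies are needed.
6 frequencies suffice: frequency 1 → {T3, T13}; frequency 2 → {T10, T6, T9}; frequency 3 → {T2, T4}; frequency 4 → {T8}; frequency 5 → {T12}; frequency 6 → {T11}. Each listed conflict is separated.

6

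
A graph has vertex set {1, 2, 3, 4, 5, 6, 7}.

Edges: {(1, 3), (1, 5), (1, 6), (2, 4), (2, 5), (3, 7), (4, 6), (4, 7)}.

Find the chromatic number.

3

The cycle 4-2-5-1-6-4 has odd length 5, so it cannot be 2-colored; at least 3 colors are needed.
3 colors suffice: 1=red, 2=green, 3=green, 4=red, 5=blue, 6=blue, 7=blue. Every edge joins two different colors.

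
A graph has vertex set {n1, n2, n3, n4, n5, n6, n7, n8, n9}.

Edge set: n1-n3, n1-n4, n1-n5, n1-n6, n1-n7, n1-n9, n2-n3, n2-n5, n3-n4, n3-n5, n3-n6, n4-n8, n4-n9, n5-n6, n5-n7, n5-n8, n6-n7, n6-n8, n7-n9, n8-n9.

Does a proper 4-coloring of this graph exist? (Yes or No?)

The chromatic number is 4. n1, n5, n6, n7 form a clique, so at least 4 colors are needed.
4 colors suffice: color 1 → {n5, n9}; color 2 → {n1, n2, n8}; color 3 → {n4, n6}; color 4 → {n3, n7}.
That is already a proper 4-coloring.

Yes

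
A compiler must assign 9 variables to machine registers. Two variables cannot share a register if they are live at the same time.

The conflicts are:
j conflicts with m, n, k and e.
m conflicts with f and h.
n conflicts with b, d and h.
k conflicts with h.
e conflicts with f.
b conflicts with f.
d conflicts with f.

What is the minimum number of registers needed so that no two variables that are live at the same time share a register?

3

The cycle b-f-m-j-n-b has odd length 5, so it cannot be 2-colored; at least 3 registers are needed.
A valid assignment using 3 registers: j=1, m=2, n=2, k=2, e=2, b=3, d=3, f=1, h=1. Every pair that conflicts lands in different registers.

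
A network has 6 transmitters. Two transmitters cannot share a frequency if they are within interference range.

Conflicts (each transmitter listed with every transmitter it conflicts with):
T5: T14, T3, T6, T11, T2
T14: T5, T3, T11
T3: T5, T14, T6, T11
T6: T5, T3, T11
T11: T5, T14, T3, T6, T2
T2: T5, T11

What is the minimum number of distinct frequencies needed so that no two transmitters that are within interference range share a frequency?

4

T5, T3, T6, T11 all conflict with each other, so at least 4 frequencies are needed.
4 frequencies suffice: T5=1, T14=4, T3=3, T6=4, T11=2, T2=3. No two conflicting transmitters share a frequency.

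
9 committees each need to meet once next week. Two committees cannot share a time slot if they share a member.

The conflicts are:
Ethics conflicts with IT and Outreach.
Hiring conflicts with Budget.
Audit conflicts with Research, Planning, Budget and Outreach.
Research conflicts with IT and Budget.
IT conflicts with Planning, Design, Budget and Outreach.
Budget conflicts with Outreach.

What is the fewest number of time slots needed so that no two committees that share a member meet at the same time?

Ethics, IT, Outreach all conflict with each other, so at least 3 time slots are needed.
3 time slots suffice: time slot 1 → {Hiring, Audit, IT}; time slot 2 → {Ethics, Planning, Design, Budget}; time slot 3 → {Research, Outreach}. Each listed conflict is separated.

3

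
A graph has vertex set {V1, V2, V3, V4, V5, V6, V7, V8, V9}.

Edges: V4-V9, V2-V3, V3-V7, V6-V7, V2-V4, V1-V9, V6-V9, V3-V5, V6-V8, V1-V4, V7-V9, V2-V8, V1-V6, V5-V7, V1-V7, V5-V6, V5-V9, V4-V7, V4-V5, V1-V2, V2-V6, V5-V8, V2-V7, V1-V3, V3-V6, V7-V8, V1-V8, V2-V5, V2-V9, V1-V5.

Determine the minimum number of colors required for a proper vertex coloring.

6

V1, V2, V4, V5, V7, V9 are mutually adjacent (a clique of size 6), so at least 6 colors are needed.
6 colors suffice: color 1 → {V1}; color 2 → {V5}; color 3 → {V7}; color 4 → {V2}; color 5 → {V4, V6}; color 6 → {V3, V8, V9}. No two adjacent vertices share a color.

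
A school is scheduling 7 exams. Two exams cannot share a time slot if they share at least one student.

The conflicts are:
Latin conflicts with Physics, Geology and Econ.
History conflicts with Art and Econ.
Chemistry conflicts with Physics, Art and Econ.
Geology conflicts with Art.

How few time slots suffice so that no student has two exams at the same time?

3

The cycle Geology-Latin-Physics-Chemistry-Art-Geology has odd length 5, so it cannot be 2-colored; at least 3 time slots are needed.
3 time slots suffice: time slot 1 → {Latin, History, Chemistry}; time slot 2 → {Physics, Art, Econ}; time slot 3 → {Geology}. Each listed conflict is separated.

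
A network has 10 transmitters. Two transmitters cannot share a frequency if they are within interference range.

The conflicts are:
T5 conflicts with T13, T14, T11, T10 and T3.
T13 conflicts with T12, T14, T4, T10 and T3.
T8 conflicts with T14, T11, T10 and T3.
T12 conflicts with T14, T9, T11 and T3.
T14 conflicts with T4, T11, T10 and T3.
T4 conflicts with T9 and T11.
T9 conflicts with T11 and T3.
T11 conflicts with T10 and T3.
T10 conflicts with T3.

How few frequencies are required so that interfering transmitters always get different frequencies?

T5, T13, T14, T10, T3 pairwise conflict, so at least 5 frequencies are needed.
A valid assignment using 5 frequencies: T5=5, T13=3, T8=5, T12=4, T14=1, T4=2, T9=1, T11=3, T10=4, T3=2. Each listed conflict is separated.

5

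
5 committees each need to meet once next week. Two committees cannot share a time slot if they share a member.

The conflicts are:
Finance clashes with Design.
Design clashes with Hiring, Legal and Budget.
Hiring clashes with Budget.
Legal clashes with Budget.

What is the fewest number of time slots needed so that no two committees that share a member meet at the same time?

3

Design, Hiring, Budget pairwise conflict, so at least 3 time slots are needed.
3 time slots suffice: Finance=2, Design=1, Hiring=3, Legal=3, Budget=2. Every pair that conflicts lands in different time slots.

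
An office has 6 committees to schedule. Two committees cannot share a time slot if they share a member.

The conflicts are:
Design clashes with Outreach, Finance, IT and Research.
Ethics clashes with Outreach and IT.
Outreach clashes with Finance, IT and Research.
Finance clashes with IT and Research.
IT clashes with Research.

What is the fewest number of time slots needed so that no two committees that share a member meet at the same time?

5

Design, Outreach, Finance, IT, Research are mutually in conflict, so at least 5 time slots are needed.
A valid assignment using 5 time slots: Design=5, Ethics=3, Outreach=2, Finance=4, IT=1, Research=3. Every pair that conflicts lands in different time slots.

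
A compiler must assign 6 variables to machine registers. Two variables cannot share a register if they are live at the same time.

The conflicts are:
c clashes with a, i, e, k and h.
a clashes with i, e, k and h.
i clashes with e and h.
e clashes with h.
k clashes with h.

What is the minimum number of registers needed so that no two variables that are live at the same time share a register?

5

c, a, i, e, h are mutually in conflict, so at least 5 registers are needed.
5 registers suffice: register 1 → {a}; register 2 → {c}; register 3 → {h}; register 4 → {i, k}; register 5 → {e}. Every pair that conflicts lands in different registers.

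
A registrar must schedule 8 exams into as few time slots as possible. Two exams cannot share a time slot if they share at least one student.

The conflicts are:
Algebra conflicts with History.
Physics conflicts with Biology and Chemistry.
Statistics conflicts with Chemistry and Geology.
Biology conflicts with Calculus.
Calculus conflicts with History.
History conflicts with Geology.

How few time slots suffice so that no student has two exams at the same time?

The cycle Calculus-Biology-Physics-Chemistry-Statistics-Geology-History-Calculus has odd length 7, so it cannot be 2-colored; at least 3 time slots are needed.
3 time slots suffice: time slot 1 → {Biology, Chemistry, History}; time slot 2 → {Algebra, Physics, Calculus, Geology}; time slot 3 → {Statistics}. Each listed conflict is separated.

3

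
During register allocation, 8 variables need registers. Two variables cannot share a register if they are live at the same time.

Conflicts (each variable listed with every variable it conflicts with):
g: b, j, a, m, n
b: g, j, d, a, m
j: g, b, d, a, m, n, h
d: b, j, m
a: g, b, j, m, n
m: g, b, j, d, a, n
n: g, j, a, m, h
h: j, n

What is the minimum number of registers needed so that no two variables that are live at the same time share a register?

5

g, b, j, a, m all conflict with each other, so at least 5 registers are needed.
5 registers suffice: g=4, b=3, j=1, d=4, a=5, m=2, n=3, h=2. Each listed conflict is separated.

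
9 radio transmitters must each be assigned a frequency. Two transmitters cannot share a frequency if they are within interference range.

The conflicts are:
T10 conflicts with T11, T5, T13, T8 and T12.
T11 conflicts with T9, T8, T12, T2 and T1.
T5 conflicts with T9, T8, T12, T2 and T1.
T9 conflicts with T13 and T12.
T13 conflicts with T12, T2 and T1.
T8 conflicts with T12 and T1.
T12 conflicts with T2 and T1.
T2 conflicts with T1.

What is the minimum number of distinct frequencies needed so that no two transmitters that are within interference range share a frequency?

4

T10, T11, T8, T12 pairwise conflict, so at least 4 frequencies are needed.
Using 4 frequencies: T10=3, T11=2, T5=2, T9=3, T13=2, T8=4, T12=1, T2=4, T1=3. Every pair that conflicts lands in different frequencies.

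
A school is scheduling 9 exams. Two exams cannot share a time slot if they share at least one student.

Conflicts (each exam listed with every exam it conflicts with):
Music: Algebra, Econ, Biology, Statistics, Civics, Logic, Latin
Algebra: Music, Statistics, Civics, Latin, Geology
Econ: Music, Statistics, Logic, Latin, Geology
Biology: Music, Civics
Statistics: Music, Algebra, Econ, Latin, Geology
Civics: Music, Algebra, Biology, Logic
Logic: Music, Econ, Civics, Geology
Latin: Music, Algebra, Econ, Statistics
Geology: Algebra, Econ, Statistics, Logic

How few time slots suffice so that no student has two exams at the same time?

4

Music, Econ, Statistics, Latin pairwise conflict, so at least 4 time slots are needed.
4 time slots suffice: Music=1, Algebra=2, Econ=2, Biology=2, Statistics=3, Civics=4, Logic=3, Latin=4, Geology=1. No two conflicting exams share a time slot.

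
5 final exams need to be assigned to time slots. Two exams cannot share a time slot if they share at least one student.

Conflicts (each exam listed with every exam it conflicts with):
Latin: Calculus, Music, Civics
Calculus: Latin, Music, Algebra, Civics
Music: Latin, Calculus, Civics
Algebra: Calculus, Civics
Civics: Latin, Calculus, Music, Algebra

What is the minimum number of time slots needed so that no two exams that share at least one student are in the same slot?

Latin, Calculus, Music, Civics pairwise conflict, so at least 4 time slots are needed.
4 time slots suffice: Latin=3, Calculus=1, Music=4, Algebra=3, Civics=2. Every pair that conflicts lands in different time slots.

4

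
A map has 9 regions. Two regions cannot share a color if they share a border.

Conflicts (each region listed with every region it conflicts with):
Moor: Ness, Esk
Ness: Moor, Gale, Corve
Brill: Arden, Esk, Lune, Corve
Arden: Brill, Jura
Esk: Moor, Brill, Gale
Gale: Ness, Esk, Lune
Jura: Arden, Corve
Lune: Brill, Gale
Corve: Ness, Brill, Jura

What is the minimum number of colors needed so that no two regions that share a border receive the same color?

The cycle Lune-Brill-Corve-Ness-Gale-Lune has odd length 5, so it cannot be 2-colored; at least 3 colors are needed.
A valid assignment using 3 colors: Moor=2, Ness=1, Brill=1, Arden=2, Esk=3, Gale=2, Jura=1, Lune=3, Corve=2. Every pair that conflicts lands in different colors.

3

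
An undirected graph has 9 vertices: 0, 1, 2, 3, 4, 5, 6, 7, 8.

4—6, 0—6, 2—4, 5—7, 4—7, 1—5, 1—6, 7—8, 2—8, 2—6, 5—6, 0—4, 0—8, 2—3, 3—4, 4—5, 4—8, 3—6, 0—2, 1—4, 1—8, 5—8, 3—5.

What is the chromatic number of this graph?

4

2, 3, 4, 6 are pairwise adjacent (a clique of size 4), so at least 4 colors are needed.
A valid assignment using 4 colors: 0=d, 1=d, 2=c, 3=d, 4=a, 5=c, 6=b, 7=d, 8=b. Each edge has distinct colors on its endpoints.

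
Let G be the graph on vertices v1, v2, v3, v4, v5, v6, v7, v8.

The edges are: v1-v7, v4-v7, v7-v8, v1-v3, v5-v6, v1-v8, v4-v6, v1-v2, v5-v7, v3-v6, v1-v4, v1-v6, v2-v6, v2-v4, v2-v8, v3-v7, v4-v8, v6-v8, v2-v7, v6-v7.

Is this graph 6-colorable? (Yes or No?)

The chromatic number is 6. v1, v2, v4, v6, v7, v8 form a clique, so at least 6 colors are needed.
6 colors suffice: color 1 → {v7}; color 2 → {v6}; color 3 → {v1, v5}; color 4 → {v3, v8}; color 5 → {v2}; color 6 → {v4}.
That is already a proper 6-coloring.

Yes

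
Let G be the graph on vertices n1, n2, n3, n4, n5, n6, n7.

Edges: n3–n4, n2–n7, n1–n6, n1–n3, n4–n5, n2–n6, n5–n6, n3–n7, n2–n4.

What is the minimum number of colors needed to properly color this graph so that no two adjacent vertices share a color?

3

The cycle n6-n1-n3-n4-n5-n6 has odd length 5, so it cannot be 2-colored; at least 3 colors are needed.
One proper 3-coloring: n1=blue, n2=green, n3=red, n4=blue, n5=green, n6=red, n7=blue. No two adjacent vertices share a color.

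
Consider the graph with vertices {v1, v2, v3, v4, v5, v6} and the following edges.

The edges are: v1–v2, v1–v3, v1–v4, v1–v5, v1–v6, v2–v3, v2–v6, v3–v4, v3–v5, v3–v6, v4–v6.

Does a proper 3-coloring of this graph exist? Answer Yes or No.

No

v1, v3, v4, v6 form a clique, so at least 4 colors are needed.
So 3 colors are not enough.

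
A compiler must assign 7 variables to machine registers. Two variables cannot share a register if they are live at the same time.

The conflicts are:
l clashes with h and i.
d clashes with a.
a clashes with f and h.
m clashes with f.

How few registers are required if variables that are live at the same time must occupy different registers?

2

l and i conflict, so at least 2 registers are needed.
2 registers suffice: register 1 → {l, a, m}; register 2 → {d, f, h, i}. Every pair that conflicts lands in different registers.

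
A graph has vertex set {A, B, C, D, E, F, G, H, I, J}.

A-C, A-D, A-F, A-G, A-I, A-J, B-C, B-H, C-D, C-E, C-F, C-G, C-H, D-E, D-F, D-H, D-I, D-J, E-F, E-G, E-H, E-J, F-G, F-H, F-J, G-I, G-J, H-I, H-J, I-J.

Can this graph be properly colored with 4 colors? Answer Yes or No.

No

D, E, F, H, J are pairwise adjacent (a clique of size 5), so at least 5 colors are needed.
So 4 colors are not enough.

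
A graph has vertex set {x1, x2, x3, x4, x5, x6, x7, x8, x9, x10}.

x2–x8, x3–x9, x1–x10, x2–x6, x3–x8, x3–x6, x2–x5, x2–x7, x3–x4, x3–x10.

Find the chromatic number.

x2 and x7 are adjacent, so at least 2 colors are needed.
2 colors suffice: x1=1, x2=1, x3=1, x4=2, x5=2, x6=2, x7=2, x8=2, x9=2, x10=2. No two adjacent vertices share a color.

2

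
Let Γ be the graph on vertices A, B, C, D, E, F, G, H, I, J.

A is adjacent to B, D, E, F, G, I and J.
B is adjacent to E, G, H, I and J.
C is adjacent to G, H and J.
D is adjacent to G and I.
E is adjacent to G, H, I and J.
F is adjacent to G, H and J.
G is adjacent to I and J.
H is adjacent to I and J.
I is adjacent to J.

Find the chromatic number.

A, B, E, G, I, J are pairwise adjacent (a clique of size 6), so at least 6 colors are needed.
A valid assignment using 6 colors: A=3, B=6, C=3, D=2, E=5, F=4, G=1, H=1, I=4, J=2. Every edge joins two different colors.

6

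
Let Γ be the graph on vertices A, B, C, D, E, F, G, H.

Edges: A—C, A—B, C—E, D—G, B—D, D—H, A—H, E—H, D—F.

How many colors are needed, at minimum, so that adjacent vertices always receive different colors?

2

E and H are adjacent, so at least 2 colors are needed.
A valid assignment using 2 colors: A=red, B=blue, C=blue, D=red, E=red, F=blue, G=blue, H=blue. No two adjacent vertices share a color.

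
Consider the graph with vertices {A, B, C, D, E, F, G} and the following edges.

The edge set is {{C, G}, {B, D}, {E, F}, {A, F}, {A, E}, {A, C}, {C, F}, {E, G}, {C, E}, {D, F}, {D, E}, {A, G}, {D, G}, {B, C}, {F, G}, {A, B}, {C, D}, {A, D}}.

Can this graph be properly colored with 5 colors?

A, C, D, E, F, G are mutually adjacent (a clique of size 6), so at least 6 colors are needed.
So 5 colors are not enough.

No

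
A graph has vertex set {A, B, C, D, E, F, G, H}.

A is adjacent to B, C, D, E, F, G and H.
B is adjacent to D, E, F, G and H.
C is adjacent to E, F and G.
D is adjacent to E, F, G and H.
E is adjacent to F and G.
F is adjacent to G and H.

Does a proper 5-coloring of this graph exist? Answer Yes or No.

A, B, D, E, F, G are mutually adjacent (a clique of size 6), so at least 6 colors are needed.
So 5 colors are not enough.

No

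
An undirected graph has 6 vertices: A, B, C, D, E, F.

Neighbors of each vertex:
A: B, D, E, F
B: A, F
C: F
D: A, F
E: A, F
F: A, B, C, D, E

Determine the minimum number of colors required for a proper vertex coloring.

A, B, F form a triangle, so at least 3 colors are needed.
3 colors suffice: color 1 → {F}; color 2 → {A, C}; color 3 → {B, D, E}. Each edge has distinct colors on its endpoints.

3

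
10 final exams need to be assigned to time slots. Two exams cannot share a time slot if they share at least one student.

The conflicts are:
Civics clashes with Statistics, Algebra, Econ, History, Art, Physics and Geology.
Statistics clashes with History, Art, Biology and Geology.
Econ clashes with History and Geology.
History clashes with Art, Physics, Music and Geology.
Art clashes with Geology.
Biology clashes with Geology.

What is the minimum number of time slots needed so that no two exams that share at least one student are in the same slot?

5

Civics, Statistics, History, Art, Geology are mutually in conflict, so at least 5 time slots are needed.
A valid assignment using 5 time slots: Civics=2, Statistics=4, Algebra=1, Econ=4, History=1, Art=5, Physics=3, Biology=1, Music=2, Geology=3. Every pair that conflicts lands in different time slots.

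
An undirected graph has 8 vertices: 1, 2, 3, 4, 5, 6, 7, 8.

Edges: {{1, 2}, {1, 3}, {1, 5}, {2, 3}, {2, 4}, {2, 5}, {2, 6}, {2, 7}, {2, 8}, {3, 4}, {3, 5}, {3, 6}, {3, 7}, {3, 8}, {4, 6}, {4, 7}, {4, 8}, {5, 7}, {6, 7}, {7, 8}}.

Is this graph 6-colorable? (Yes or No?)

Yes

The chromatic number is 5. 2, 3, 4, 6, 7 form a clique, so at least 5 colors are needed.
5 colors suffice: color red → {2}; color blue → {3}; color green → {1, 7}; color yellow → {4, 5}; color purple → {6, 8}.
Since 6 ≥ 5, a proper 6-coloring certainly exists.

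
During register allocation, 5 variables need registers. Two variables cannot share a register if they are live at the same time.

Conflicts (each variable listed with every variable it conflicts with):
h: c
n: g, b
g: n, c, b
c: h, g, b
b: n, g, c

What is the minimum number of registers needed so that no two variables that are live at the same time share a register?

g, c, b pairwise conflict, so at least 3 registers are needed.
3 registers suffice: h=1, n=2, g=1, c=2, b=3. Every pair that conflicts lands in different registers.

3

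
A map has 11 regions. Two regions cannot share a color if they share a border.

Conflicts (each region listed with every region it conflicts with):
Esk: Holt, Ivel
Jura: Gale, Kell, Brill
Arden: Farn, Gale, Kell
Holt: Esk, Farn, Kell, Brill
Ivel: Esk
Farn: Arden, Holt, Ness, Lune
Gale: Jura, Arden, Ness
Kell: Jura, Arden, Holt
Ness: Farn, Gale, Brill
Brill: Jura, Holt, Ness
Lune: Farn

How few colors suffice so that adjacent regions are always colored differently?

Esk and Holt conflict, so at least 2 colors are needed.
2 colors suffice: color 1 → {Esk, Farn, Gale, Kell, Brill}; color 2 → {Jura, Arden, Holt, Ivel, Ness, Lune}. Every pair that conflicts lands in different colors.

2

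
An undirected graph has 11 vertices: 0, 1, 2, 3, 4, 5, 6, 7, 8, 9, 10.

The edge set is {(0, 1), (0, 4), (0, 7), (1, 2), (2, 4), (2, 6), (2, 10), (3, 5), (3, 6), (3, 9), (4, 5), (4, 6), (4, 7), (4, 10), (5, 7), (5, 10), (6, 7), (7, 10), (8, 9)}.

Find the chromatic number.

4

4, 5, 7, 10 are pairwise adjacent (a clique of size 4), so at least 4 colors are needed.
4 colors suffice: 0=c, 1=a, 2=b, 3=a, 4=a, 5=c, 6=c, 7=b, 8=a, 9=b, 10=d. Every edge joins two different colors.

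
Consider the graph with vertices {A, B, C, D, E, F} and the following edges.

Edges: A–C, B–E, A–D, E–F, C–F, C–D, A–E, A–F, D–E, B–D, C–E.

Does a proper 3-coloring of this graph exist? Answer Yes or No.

No

A, C, D, E are mutually adjacent (a clique of size 4), so at least 4 colors are needed.
So 3 colors are not enough.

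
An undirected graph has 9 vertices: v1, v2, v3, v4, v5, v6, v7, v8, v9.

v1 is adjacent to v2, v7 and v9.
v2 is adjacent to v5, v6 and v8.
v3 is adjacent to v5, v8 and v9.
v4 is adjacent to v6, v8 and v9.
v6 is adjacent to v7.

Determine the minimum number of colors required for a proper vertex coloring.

3

The cycle v1-v7-v6-v4-v9-v1 has odd length 5, so it cannot be 2-colored; at least 3 colors are needed.
One proper 3-coloring: v1=G, v2=R, v3=R, v4=R, v5=B, v6=B, v7=R, v8=B, v9=B. No two adjacent vertices share a color.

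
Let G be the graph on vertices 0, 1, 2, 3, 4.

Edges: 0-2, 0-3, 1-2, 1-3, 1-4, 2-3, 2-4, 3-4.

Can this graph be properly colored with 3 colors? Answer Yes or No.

No

1, 2, 3, 4 are pairwise adjacent (a clique of size 4), so at least 4 colors are needed.
So 3 colors are not enough.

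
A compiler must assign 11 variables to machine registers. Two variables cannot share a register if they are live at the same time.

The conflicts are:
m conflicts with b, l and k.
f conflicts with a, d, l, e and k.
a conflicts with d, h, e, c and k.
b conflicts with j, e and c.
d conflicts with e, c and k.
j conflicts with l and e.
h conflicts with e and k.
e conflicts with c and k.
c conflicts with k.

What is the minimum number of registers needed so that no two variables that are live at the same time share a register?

5

f, a, d, e, k are mutually in conflict, so at least 5 registers are needed.
Using 5 registers: m=1, f=5, a=3, b=2, d=4, j=3, l=2, h=4, e=1, c=5, k=2. Each listed conflict is separated.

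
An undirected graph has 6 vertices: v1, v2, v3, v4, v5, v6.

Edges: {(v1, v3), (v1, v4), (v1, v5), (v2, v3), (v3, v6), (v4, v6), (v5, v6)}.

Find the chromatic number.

v1 and v4 are adjacent, so at least 2 colors are needed.
2 colors suffice: color 1 → {v3, v4, v5}; color 2 → {v1, v2, v6}. Each edge has distinct colors on its endpoints.

2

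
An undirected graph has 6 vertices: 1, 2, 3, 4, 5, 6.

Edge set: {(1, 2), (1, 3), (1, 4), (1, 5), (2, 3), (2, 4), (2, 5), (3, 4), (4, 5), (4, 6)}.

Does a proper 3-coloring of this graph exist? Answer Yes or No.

1, 2, 3, 4 are mutually adjacent (a clique of size 4), so at least 4 colors are needed.
So 3 colors are not enough.

No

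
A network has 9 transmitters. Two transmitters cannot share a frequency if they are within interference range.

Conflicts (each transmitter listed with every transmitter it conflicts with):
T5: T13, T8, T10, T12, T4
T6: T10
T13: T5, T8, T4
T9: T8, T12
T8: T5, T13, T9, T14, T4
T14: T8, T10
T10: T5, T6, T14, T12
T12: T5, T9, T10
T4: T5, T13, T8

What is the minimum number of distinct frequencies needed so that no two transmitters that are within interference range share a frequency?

T5, T13, T8, T4 all conflict with each other, so at least 4 frequencies are needed.
Using 4 frequencies: T5=1, T6=1, T13=4, T9=1, T8=2, T14=1, T10=2, T12=3, T4=3. Every pair that conflicts lands in different frequencies.

4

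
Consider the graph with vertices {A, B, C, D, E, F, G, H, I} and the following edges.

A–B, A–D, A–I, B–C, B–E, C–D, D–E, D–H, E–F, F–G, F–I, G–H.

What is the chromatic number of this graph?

The cycle F-E-B-A-I-F has odd length 5, so it cannot be 2-colored; at least 3 colors are needed.
3 colors suffice: A=2, B=1, C=2, D=1, E=2, F=1, G=3, H=2, I=3. Each edge has distinct colors on its endpoints.

3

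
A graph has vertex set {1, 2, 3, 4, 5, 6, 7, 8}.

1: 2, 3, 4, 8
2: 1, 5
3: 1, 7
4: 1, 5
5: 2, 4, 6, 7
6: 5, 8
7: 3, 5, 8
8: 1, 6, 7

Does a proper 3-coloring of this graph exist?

Yes

The chromatic number is 3. The cycle 5-7-8-1-4-5 has odd length 5, so it cannot be 2-colored; at least 3 colors are needed.
A valid assignment using 3 colors: 1=red, 2=blue, 3=blue, 4=blue, 5=red, 6=green, 7=green, 8=blue.
That is already a proper 3-coloring.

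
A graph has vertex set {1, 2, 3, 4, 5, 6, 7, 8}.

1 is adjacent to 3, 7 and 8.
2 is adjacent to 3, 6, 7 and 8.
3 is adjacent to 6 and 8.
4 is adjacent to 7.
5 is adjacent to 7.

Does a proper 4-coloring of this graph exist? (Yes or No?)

The chromatic number is 3. 1, 3, 8 are pairwise adjacent, so at least 3 colors are needed.
One proper 3-coloring: 1=b, 2=b, 3=a, 4=b, 5=b, 6=c, 7=a, 8=c.
Since 4 ≥ 3, a proper 4-coloring certainly exists.

Yes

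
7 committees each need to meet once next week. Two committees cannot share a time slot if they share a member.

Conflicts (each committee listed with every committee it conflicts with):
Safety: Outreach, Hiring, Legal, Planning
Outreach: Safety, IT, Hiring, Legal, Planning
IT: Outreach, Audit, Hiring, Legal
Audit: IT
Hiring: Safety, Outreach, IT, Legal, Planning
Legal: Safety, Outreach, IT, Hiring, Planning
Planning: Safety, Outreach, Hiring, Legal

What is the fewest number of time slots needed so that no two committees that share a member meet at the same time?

Safety, Outreach, Hiring, Legal, Planning are mutually in conflict, so at least 5 time slots are needed.
A valid assignment using 5 time slots: Safety=4, Outreach=1, IT=4, Audit=1, Hiring=2, Legal=3, Planning=5. Each listed conflict is separated.

5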